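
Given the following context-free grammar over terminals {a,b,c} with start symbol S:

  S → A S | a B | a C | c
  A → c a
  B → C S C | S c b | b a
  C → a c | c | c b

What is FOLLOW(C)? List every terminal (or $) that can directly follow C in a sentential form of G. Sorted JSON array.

FIRST iteration:
[1]
  A via A→c a: +{c}
  B via B→b a: +{b}
  C via C→a c: +{a}
  C via C→c: +{c}
  S via S→A S: +{c}
  S via S→a B: +{a}
  S: {a,c}  A: {c}  B: {b}  C: {a,c}
[2]
  B via B→C S C: +{a,c}
  S: {a,c}  A: {c}  B: {a,b,c}  C: {a,c}
[3] done
  S: {a,c}  A: {c}  B: {a,b,c}  C: {a,c}

FOLLOW sets:
FOLLOW(S) := {$}
iter 1:
  B→C S C: FOLLOW(C) ⊇ FIRST(S) = {a,c}; new: +{a,c}
  B→C S C: FOLLOW(S) ⊇ FIRST(C) = {a,c}; new: +{a,c}
  S→A S: FOLLOW(A) ⊇ FIRST(S) = {a,c}; new: +{a,c}
  S→a B: FOLLOW(B) ⊇ FOLLOW(S) ⊇ {$,a,c}; new: +{$,a,c}
  S→a C: FOLLOW(C) ⊇ FOLLOW(S) ⊇ {$,a,c}; new: +{$}
  FOLLOW(S)={$,a,c}  FOLLOW(A)={a,c}  FOLLOW(B)={$,a,c}  FOLLOW(C)={$,a,c}
iter 2: (no change)
  FOLLOW(S)={$,a,c}  FOLLOW(A)={a,c}  FOLLOW(B)={$,a,c}  FOLLOW(C)={$,a,c}

FOLLOW(C) = ["$", "a", "c"]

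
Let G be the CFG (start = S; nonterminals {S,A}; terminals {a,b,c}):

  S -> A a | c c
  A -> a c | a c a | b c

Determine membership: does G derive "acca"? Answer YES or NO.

CNF form of G:
  S -> A T0 | T1 T1
  A -> T0 T1 | T0 X3 | T2 T1
  T0 -> a
  T1 -> c
  T2 -> b
  X3 -> T1 T0

CYK table (by increasing span):
  T[0,0] 'a' = {T0}  orig:{}
  T[1,1] 'c' = {T1}  orig:{}
  T[2,2] 'c' = {T1}  orig:{}
  T[3,3] 'a' = {T0}  orig:{}
  T[0,1] 'ac' = {A}
  T[1,2] 'cc' = {S}
  T[2,3] 'ca' = {X3}  orig:{}
  T[0,2] 'acc' = ∅
  T[1,3] 'cca' = ∅
  T[0,3] 'acca' = ∅

S ∉ T[0,3] ⇒ NO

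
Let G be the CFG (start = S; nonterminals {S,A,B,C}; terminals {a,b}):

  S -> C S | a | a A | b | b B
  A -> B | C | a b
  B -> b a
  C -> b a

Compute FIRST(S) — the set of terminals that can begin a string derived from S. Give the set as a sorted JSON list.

FIRST iteration:
iter 1:
  A via A→a b: +{a}
  B via B→b a: +{b}
  C via C→b a: +{b}
  S via S→C S: +{b}
  S via S→a: +{a}
  S: {a,b}  A: {a}  B: {b}  C: {b}
iter 2:
  A via A→B: +{b}
  S: {a,b}  A: {a,b}  B: {b}  C: {b}
iter 3: (stable)
  S: {a,b}  A: {a,b}  B: {b}  C: {b}

FIRST(S) = ["a", "b"]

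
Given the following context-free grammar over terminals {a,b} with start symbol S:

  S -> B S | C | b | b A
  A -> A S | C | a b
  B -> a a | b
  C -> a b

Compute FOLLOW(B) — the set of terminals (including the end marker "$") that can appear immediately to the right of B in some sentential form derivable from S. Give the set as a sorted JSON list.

FIRST sets, iterate to fixpoint:
round 1:
  A via A→a b: +{a}
  B via B→a a: +{a}
  B via B→b: +{b}
  C via C→a b: +{a}
  S via S→B S: +{a,b}
  S: {a,b}  A: {a}  B: {a,b}  C: {a}
round 2: — fixpoint
  S: {a,b}  A: {a}  B: {a,b}  C: {a}

Compute FOLLOW by fixpoint:
FOLLOW(S) := {$}
round 1:
  A→A S: FOLLOW(A) ⊇ FIRST(S) = {a,b}; new: +{a,b}
  A→A S: FOLLOW(S) ⊇ FOLLOW(A) ⊇ {a,b}; new: +{a,b}
  A→C: FOLLOW(C) ⊇ FOLLOW(A) ⊇ {a,b}; new: +{a,b}
  S→B S: FOLLOW(B) ⊇ FIRST(S) = {a,b}; new: +{a,b}
  S→C: FOLLOW(C) ⊇ FOLLOW(S) ⊇ {$,a,b}; new: +{$}
  S→b A: FOLLOW(A) ⊇ FOLLOW(S) ⊇ {$,a,b}; new: +{$}
  S: {$,a,b}  A: {$,a,b}  B: {a,b}  C: {$,a,b}
round 2: done
  S: {$,a,b}  A: {$,a,b}  B: {a,b}  C: {$,a,b}

FOLLOW(B) = ["a", "b"]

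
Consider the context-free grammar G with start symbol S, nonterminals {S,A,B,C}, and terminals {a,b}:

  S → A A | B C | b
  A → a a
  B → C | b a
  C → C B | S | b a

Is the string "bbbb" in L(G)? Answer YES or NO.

CNF form of G:
  S -> A A | B C | b
  A -> T0 T0
  B -> A A | B C | C B | T1 T0 | b
  C -> A A | B C | C B | T1 T0 | b
  T0 -> a
  T1 -> b

Fill CYK table bottom-up:
  T[0,0] 'b' = {B,C,S,T1}  orig:{B,C,S}
  T[1,1] 'b' = {B,C,S,T1}  orig:{B,C,S}
  T[2,2] 'b' = {B,C,S,T1}  orig:{B,C,S}
  T[3,3] 'b' = {B,C,S,T1}  orig:{B,C,S}
  T[0,1] 'bb' = {B,C,S}
  T[1,2] 'bb' = {B,C,S}
  T[2,3] 'bb' = {B,C,S}
  T[0,2] 'bbb' = {B,C,S}
  T[1,3] 'bbb' = {B,C,S}
  T[0,3] 'bbbb' = {B,C,S}

S ∈ T[0,3] ⇒ YES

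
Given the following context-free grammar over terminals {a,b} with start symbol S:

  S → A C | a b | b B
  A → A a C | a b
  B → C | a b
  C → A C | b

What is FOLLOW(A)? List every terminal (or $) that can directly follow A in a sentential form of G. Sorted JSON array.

FIRST sets, iterate to fixpoint:
round 1:
  A via A→a b: +{a}
  B via B→a b: +{a}
  C via C→A C: +{a}
  C via C→b: +{b}
  S via S→A C: +{a}
  S via S→b B: +{b}
  FIRST[S]={a,b}  FIRST[A]={a}  FIRST[B]={a}  FIRST[C]={a,b}
round 2:
  B via B→C: +{b}
  FIRST[S]={a,b}  FIRST[A]={a}  FIRST[B]={a,b}  FIRST[C]={a,b}
round 3: (no change)
  FIRST[S]={a,b}  FIRST[A]={a}  FIRST[B]={a,b}  FIRST[C]={a,b}

FOLLOW sets:
FOLLOW(S) := {$}
pass 1:
  A→A a C: FOLLOW(A) ⊇ FIRST(a) = {a}; new: +{a}
  A→A a C: FOLLOW(C) ⊇ FOLLOW(A) ⊇ {a}; new: +{a}
  C→A C: FOLLOW(A) ⊇ FIRST(C) = {a,b}; new: +{b}
  S→A C: FOLLOW(C) ⊇ FOLLOW(S) ⊇ {$}; new: +{$}
  S→b B: FOLLOW(B) ⊇ FOLLOW(S) ⊇ {$}; new: +{$}
  S: {$}  A: {a,b}  B: {$}  C: {$,a}
pass 2:
  A→A a C: FOLLOW(C) ⊇ FOLLOW(A) ⊇ {a,b}; new: +{b}
  S: {$}  A: {a,b}  B: {$}  C: {$,a,b}
pass 3: (stable)
  S: {$}  A: {a,b}  B: {$}  C: {$,a,b}

FOLLOW(A) = ["a", "b"]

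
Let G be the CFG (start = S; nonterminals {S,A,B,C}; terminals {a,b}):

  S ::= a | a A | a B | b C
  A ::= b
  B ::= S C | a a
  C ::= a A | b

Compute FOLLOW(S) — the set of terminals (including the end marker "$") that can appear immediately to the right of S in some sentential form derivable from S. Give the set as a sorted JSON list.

FIRST sets, iterate to fixpoint:
pass 1:
  A via A→b: +{b}
  B via B→a a: +{a}
  C via C→a A: +{a}
  C via C→b: +{b}
  S via S→a: +{a}
  S via S→b C: +{b}
  S: {a,b}  A: {b}  B: {a}  C: {a,b}
pass 2:
  B via B→S C: +{b}
  S: {a,b}  A: {b}  B: {a,b}  C: {a,b}
pass 3: — fixpoint
  S: {a,b}  A: {b}  B: {a,b}  C: {a,b}

FOLLOW sets:
initialize: $ ∈ FOLLOW(S)
pass 1:
  B→S C: FOLLOW(S) ⊇ FIRST(C) = {a,b}; new: +{a,b}
  S→a A: FOLLOW(A) ⊇ FOLLOW(S) ⊇ {$,a,b}; new: +{$,a,b}
  S→a B: FOLLOW(B) ⊇ FOLLOW(S) ⊇ {$,a,b}; new: +{$,a,b}
  S→b C: FOLLOW(C) ⊇ FOLLOW(S) ⊇ {$,a,b}; new: +{$,a,b}
  FOLLOW(S)={$,a,b}  FOLLOW(A)={$,a,b}  FOLLOW(B)={$,a,b}  FOLLOW(C)={$,a,b}
pass 2: (no change)
  FOLLOW(S)={$,a,b}  FOLLOW(A)={$,a,b}  FOLLOW(B)={$,a,b}  FOLLOW(C)={$,a,b}

FOLLOW(S) = ["$", "a", "b"]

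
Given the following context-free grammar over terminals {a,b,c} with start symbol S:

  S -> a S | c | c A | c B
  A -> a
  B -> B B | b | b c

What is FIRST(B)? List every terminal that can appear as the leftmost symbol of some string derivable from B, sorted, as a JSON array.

FIRST sets, iterate to fixpoint:
pass 1:
  A via A→a: +{a}
  B via B→b: +{b}
  S via S→a S: +{a}
  S via S→c: +{c}
  S: {a,c}  A: {a}  B: {b}
pass 2: done
  S: {a,c}  A: {a}  B: {b}

FIRST(B) = ["b"]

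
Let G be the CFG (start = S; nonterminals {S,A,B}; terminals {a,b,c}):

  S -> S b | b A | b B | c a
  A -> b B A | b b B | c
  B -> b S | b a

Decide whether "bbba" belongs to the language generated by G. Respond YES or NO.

CNF form of G:
  S -> S T0 | T0 A | T0 B | T2 T1
  A -> T0 X3 | T0 X4 | c
  B -> T0 S | T0 T1
  T0 -> b
  T1 -> a
  T2 -> c
  X3 -> B A
  X4 -> T0 B

CYK table (by increasing span):
  [0..0]={T0}  "b"  orig:{}
  [1..1]={T0}  "b"  orig:{}
  [2..2]={T0}  "b"  orig:{}
  [3..3]={T1}  "a"  orig:{}
  [0..1]=∅  "bb"
  [1..2]=∅  "bb"
  [2..3]={B}  "ba"
  [0..2]=∅  "bbb"
  [1..3]={S,X4}  "bba"  orig:{S}
  [0..3]={A,B}  "bbba"

S ∉ T[0,3] ⇒ NO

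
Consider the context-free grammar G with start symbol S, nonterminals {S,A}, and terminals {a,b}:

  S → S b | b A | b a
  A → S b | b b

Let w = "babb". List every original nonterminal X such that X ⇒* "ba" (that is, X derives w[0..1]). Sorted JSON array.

CNF form of G:
  S -> S T0 | T0 A | T0 T1
  A -> S T0 | T0 T0
  T0 -> b
  T1 -> a

CYK table (by increasing span) — only the sub-triangle for w[0..1]:
  [0..0]={T0}  "b"  orig:{}
  [1..1]={T1}  "a"  orig:{}
  [0..1]={S}  "ba"

Original NTs in T[0,1] deriving "ba": ["S"]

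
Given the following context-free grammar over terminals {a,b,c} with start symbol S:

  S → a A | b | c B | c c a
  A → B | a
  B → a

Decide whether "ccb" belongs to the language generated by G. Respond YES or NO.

CNF form of G:
  S -> T0 A | T1 B | T1 X2 | b
  A -> a
  B -> a
  T0 -> a
  T1 -> c
  X2 -> T1 T0

CYK fill:
  cell(0,0) c: {T1}  orig:{}
  cell(1,1) c: {T1}  orig:{}
  cell(2,2) b: {S}
  cell(0,1) cc: ∅
  cell(1,2) cb: ∅
  cell(0,2) ccb: ∅

S ∉ T[0,2] ⇒ NO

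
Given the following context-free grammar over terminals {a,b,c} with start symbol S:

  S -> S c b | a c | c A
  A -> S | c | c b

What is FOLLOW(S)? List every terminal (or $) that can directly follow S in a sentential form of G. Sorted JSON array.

FIRST sets, iterate to fixpoint:
pass 1:
  A via A→c: +{c}
  S via S→a c: +{a}
  S via S→c A: +{c}
  S: {a,c}  A: {c}
pass 2:
  A via A→S: +{a}
  S: {a,c}  A: {a,c}
pass 3: (no change)
  S: {a,c}  A: {a,c}

FOLLOW iteration:
FOLLOW(S) := {$}
[1]
  S→S c b: FOLLOW(S) ⊇ FIRST(c) = {c}; new: +{c}
  S→c A: FOLLOW(A) ⊇ FOLLOW(S) ⊇ {$,c}; new: +{$,c}
  FOLLOW[S]={$,c}  FOLLOW[A]={$,c}
[2] (stable)
  FOLLOW[S]={$,c}  FOLLOW[A]={$,c}

FOLLOW(S) = ["$", "c"]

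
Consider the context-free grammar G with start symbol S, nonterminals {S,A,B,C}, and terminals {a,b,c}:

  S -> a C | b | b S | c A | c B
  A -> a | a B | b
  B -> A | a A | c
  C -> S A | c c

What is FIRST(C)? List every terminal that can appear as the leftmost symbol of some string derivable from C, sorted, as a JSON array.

FIRST sets, iterate to fixpoint:
iter 1:
  A via A→a: +{a}
  A via A→b: +{b}
  B via B→A: +{a,b}
  B via B→c: +{c}
  C via C→c c: +{c}
  S via S→a C: +{a}
  S via S→b: +{b}
  S via S→c A: +{c}
  FIRST[S]={a,b,c}  FIRST[A]={a,b}  FIRST[B]={a,b,c}  FIRST[C]={c}
iter 2:
  C via C→S A: +{a,b}
  FIRST[S]={a,b,c}  FIRST[A]={a,b}  FIRST[B]={a,b,c}  FIRST[C]={a,b,c}
iter 3: (no change)
  FIRST[S]={a,b,c}  FIRST[A]={a,b}  FIRST[B]={a,b,c}  FIRST[C]={a,b,c}

FIRST(C) = ["a", "b", "c"]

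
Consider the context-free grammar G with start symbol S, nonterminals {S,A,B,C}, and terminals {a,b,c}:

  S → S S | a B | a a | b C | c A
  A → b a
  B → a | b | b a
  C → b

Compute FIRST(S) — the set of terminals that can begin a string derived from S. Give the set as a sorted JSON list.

FIRST sets, iterate to fixpoint:
[1]
  A via A→b a: +{b}
  B via B→a: +{a}
  B via B→b: +{b}
  C via C→b: +{b}
  S via S→a B: +{a}
  S via S→b C: +{b}
  S via S→c A: +{c}
  S: {a,b,c}  A: {b}  B: {a,b}  C: {b}
[2] done
  S: {a,b,c}  A: {b}  B: {a,b}  C: {b}

FIRST(S) = ["a", "b", "c"]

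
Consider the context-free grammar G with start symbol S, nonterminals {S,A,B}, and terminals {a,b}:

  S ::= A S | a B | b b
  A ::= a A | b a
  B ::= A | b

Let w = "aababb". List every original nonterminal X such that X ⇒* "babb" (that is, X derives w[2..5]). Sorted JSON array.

CNF form of G:
  S -> A S | T0 B | T1 T1
  A -> T0 A | T1 T0
  B -> T0 A | T1 T0 | b
  T0 -> a
  T1 -> b

Fill CYK table bottom-up — only the sub-triangle for w[2..5]:
  T[2,2] 'b' = {B,T1}  orig:{B}
  T[3,3] 'a' = {T0}  orig:{}
  T[4,4] 'b' = {B,T1}  orig:{B}
  T[5,5] 'b' = {B,T1}  orig:{B}
  T[2,3] 'ba' = {A,B}
  T[3,4] 'ab' = {S}
  T[4,5] 'bb' = {S}
  T[2,4] 'bab' = ∅
  T[3,5] 'abb' = ∅
  T[2,5] 'babb' = {S}

Original NTs in T[2,5] deriving "babb": ["S"]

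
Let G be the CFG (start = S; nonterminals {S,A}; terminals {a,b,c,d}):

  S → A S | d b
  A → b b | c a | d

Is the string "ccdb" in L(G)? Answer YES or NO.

Convert to CNF:
  S -> A S | T3 T0
  A -> T0 T0 | T1 T2 | d
  T0 -> b
  T1 -> c
  T2 -> a
  T3 -> d

CYK fill:
  [0..0]={T1}  "c"  orig:{}
  [1..1]={T1}  "c"  orig:{}
  [2..2]={A,T3}  "d"  orig:{A}
  [3..3]={T0}  "b"  orig:{}
  [0..1]=∅  "cc"
  [1..2]=∅  "cd"
  [2..3]={S}  "db"
  [0..2]=∅  "ccd"
  [1..3]=∅  "cdb"
  [0..3]=∅  "ccdb"

S ∉ T[0,3] ⇒ NO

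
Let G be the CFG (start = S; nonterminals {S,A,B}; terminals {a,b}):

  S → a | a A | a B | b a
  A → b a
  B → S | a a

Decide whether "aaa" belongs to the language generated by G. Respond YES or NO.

Convert to CNF:
  S -> T0 T1 | T1 A | T1 B | a
  A -> T0 T1
  B -> T0 T1 | T1 A | T1 B | T1 T1 | a
  T0 -> b
  T1 -> a

CYK table (by increasing span):
  cell(0,0) a: {B,S,T1}  orig:{B,S}
  cell(1,1) a: {B,S,T1}  orig:{B,S}
  cell(2,2) a: {B,S,T1}  orig:{B,S}
  cell(0,1) aa: {B,S}
  cell(1,2) aa: {B,S}
  cell(0,2) aaa: {B,S}

S ∈ T[0,2] ⇒ YES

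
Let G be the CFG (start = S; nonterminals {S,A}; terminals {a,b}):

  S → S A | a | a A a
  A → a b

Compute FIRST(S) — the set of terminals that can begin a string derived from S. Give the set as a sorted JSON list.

Compute FIRST by fixpoint:
round 1:
  A via A→a b: +{a}
  S via S→a: +{a}
  FIRST[S]={a}  FIRST[A]={a}
round 2: (no change)
  FIRST[S]={a}  FIRST[A]={a}

FIRST(S) = ["a"]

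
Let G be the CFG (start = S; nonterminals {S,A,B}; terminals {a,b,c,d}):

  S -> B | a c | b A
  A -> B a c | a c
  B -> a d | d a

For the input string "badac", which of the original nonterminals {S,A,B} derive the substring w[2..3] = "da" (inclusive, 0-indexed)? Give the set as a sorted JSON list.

Convert to CNF:
  S -> T0 T1 | T0 T2 | T2 T0 | T3 A
  A -> B X4 | T0 T1
  B -> T0 T2 | T2 T0
  T0 -> a
  T1 -> c
  T2 -> d
  T3 -> b
  X4 -> T0 T1

CYK fill — only the sub-triangle for w[2..3]:
  cell(2,2) d: {T2}  orig:{}
  cell(3,3) a: {T0}  orig:{}
  cell(2,3) da: {B,S}

Original NTs in T[2,3] deriving "da": ["B", "S"]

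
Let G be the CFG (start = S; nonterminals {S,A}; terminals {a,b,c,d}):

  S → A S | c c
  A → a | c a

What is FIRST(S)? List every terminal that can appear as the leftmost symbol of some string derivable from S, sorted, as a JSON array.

Compute FIRST by fixpoint:
iter 1:
  A via A→a: +{a}
  A via A→c a: +{c}
  S via S→A S: +{a,c}
  S: {a,c}  A: {a,c}
iter 2: (no change)
  S: {a,c}  A: {a,c}

FIRST(S) = ["a", "c"]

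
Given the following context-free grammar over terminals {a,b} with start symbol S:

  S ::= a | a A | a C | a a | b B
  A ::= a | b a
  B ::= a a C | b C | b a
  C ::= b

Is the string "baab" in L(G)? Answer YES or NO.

CNF form of G:
  S -> T0 B | T1 A | T1 C | T1 T1 | a
  A -> T0 T1 | a
  B -> T0 C | T0 T1 | T1 X2
  C -> b
  T0 -> b
  T1 -> a
  X2 -> T1 C

Fill CYK table bottom-up:
  T[0,0] 'b' = {C,T0}  orig:{C}
  T[1,1] 'a' = {A,S,T1}  orig:{A,S}
  T[2,2] 'a' = {A,S,T1}  orig:{A,S}
  T[3,3] 'b' = {C,T0}  orig:{C}
  T[0,1] 'ba' = {A,B}
  T[1,2] 'aa' = {S}
  T[2,3] 'ab' = {S,X2}  orig:{S}
  T[0,2] 'baa' = ∅
  T[1,3] 'aab' = {B}
  T[0,3] 'baab' = {S}

S ∈ T[0,3] ⇒ YES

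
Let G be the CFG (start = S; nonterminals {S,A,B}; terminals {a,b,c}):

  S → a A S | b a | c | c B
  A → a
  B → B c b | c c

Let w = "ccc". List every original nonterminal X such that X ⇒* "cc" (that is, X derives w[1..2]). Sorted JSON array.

CNF form of G:
  S -> T0 B | T1 T2 | T2 X4 | c
  A -> a
  B -> B X3 | T0 T0
  T0 -> c
  T1 -> b
  T2 -> a
  X3 -> T0 T1
  X4 -> A S

Fill CYK table bottom-up, restricted to cells inside w[1..2]:
  T[1,1] 'c' = {S,T0}  orig:{S}
  T[2,2] 'c' = {S,T0}  orig:{S}
  T[1,2] 'cc' = {B}

Original NTs in T[1,2] deriving "cc": ["B"]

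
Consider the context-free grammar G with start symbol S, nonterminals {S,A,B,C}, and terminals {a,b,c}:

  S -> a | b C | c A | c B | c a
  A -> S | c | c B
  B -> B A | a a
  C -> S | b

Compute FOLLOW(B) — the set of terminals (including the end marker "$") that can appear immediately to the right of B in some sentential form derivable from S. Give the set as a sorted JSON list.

FIRST iteration:
iter 1:
  A via A→c: +{c}
  B via B→a a: +{a}
  C via C→b: +{b}
  S via S→a: +{a}
  S via S→b C: +{b}
  S via S→c A: +{c}
  FIRST[S]={a,b,c}  FIRST[A]={c}  FIRST[B]={a}  FIRST[C]={b}
iter 2:
  A via A→S: +{a,b}
  C via C→S: +{a,c}
  FIRST[S]={a,b,c}  FIRST[A]={a,b,c}  FIRST[B]={a}  FIRST[C]={a,b,c}
iter 3: (stable)
  FIRST[S]={a,b,c}  FIRST[A]={a,b,c}  FIRST[B]={a}  FIRST[C]={a,b,c}

FOLLOW iteration:
seed FOLLOW(S) with $
pass 1:
  B→B A: FOLLOW(B) ⊇ FIRST(A) = {a,b,c}; new: +{a,b,c}
  B→B A: FOLLOW(A) ⊇ FOLLOW(B) ⊇ {a,b,c}; new: +{a,b,c}
  S→b C: FOLLOW(C) ⊇ FOLLOW(S) ⊇ {$}; new: +{$}
  S→c A: FOLLOW(A) ⊇ FOLLOW(S) ⊇ {$}; new: +{$}
  S→c B: FOLLOW(B) ⊇ FOLLOW(S) ⊇ {$}; new: +{$}
  S: {$}  A: {$,a,b,c}  B: {$,a,b,c}  C: {$}
pass 2:
  A→S: FOLLOW(S) ⊇ FOLLOW(A) ⊇ {$,a,b,c}; new: +{a,b,c}
  S→b C: FOLLOW(C) ⊇ FOLLOW(S) ⊇ {$,a,b,c}; new: +{a,b,c}
  S: {$,a,b,c}  A: {$,a,b,c}  B: {$,a,b,c}  C: {$,a,b,c}
pass 3: — fixpoint
  S: {$,a,b,c}  A: {$,a,b,c}  B: {$,a,b,c}  C: {$,a,b,c}

FOLLOW(B) = ["$", "a", "b", "c"]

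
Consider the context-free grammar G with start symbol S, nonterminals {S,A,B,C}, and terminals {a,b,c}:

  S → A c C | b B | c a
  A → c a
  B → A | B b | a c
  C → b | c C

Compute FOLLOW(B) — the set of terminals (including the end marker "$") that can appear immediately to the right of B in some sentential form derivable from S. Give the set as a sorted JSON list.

FIRST iteration:
pass 1:
  A via A→c a: +{c}
  B via B→A: +{c}
  B via B→a c: +{a}
  C via C→b: +{b}
  C via C→c C: +{c}
  S via S→A c C: +{c}
  S via S→b B: +{b}
  S: {b,c}  A: {c}  B: {a,c}  C: {b,c}
pass 2: done
  S: {b,c}  A: {c}  B: {a,c}  C: {b,c}

FOLLOW iteration:
initialize: $ ∈ FOLLOW(S)
iter 1:
  B→B b: FOLLOW(B) ⊇ FIRST(b) = {b}; new: +{b}
  S→A c C: FOLLOW(A) ⊇ FIRST(c) = {c}; new: +{c}
  S→A c C: FOLLOW(C) ⊇ FOLLOW(S) ⊇ {$}; new: +{$}
  S→b B: FOLLOW(B) ⊇ FOLLOW(S) ⊇ {$}; new: +{$}
  S: {$}  A: {c}  B: {$,b}  C: {$}
iter 2:
  B→A: FOLLOW(A) ⊇ FOLLOW(B) ⊇ {$,b}; new: +{$,b}
  S: {$}  A: {$,b,c}  B: {$,b}  C: {$}
iter 3: done
  S: {$}  A: {$,b,c}  B: {$,b}  C: {$}

FOLLOW(B) = ["$", "b"]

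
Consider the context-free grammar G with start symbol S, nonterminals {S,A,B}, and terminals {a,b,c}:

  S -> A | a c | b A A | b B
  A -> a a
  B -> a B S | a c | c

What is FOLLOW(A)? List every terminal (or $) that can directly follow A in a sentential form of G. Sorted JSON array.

Compute FIRST by fixpoint:
iter 1:
  A via A→a a: +{a}
  B via B→a B S: +{a}
  B via B→c: +{c}
  S via S→A: +{a}
  S via S→b A A: +{b}
  FIRST[S]={a,b}  FIRST[A]={a}  FIRST[B]={a,c}
iter 2: (no change)
  FIRST[S]={a,b}  FIRST[A]={a}  FIRST[B]={a,c}

Compute FOLLOW by fixpoint:
initialize: $ ∈ FOLLOW(S)
pass 1:
  B→a B S: FOLLOW(B) ⊇ FIRST(S) = {a,b}; new: +{a,b}
  B→a B S: FOLLOW(S) ⊇ FOLLOW(B) ⊇ {a,b}; new: +{a,b}
  S→A: FOLLOW(A) ⊇ FOLLOW(S) ⊇ {$,a,b}; new: +{$,a,b}
  S→b B: FOLLOW(B) ⊇ FOLLOW(S) ⊇ {$,a,b}; new: +{$}
  S: {$,a,b}  A: {$,a,b}  B: {$,a,b}
pass 2: done
  S: {$,a,b}  A: {$,a,b}  B: {$,a,b}

FOLLOW(A) = ["$", "a", "b"]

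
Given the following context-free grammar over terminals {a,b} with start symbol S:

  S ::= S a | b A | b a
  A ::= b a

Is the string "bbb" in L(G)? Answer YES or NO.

Convert to CNF:
  S -> S T1 | T0 A | T0 T1
  A -> T0 T1
  T0 -> b
  T1 -> a

CYK table (by increasing span):
  [0..0]={T0}  "b"  orig:{}
  [1..1]={T0}  "b"  orig:{}
  [2..2]={T0}  "b"  orig:{}
  [0..1]=∅  "bb"
  [1..2]=∅  "bb"
  [0..2]=∅  "bbb"

S ∉ T[0,2] ⇒ NO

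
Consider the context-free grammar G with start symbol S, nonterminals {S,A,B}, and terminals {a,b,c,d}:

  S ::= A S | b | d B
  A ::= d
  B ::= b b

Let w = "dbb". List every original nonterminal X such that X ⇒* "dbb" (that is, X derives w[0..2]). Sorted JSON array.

Convert to CNF:
  S -> A S | T1 B | b
  A -> d
  B -> T0 T0
  T0 -> b
  T1 -> d

CYK fill, restricted to cells inside w[0..2]:
  T[0,0] 'd' = {A,T1}  orig:{A}
  T[1,1] 'b' = {S,T0}  orig:{S}
  T[2,2] 'b' = {S,T0}  orig:{S}
  T[0,1] 'db' = {S}
  T[1,2] 'bb' = {B}
  T[0,2] 'dbb' = {S}

Original NTs in T[0,2] deriving "dbb": ["S"]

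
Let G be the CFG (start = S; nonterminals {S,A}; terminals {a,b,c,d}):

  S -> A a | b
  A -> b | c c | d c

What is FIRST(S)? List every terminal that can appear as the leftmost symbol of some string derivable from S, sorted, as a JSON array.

Compute FIRST by fixpoint:
[1]
  A via A→b: +{b}
  A via A→c c: +{c}
  A via A→d c: +{d}
  S via S→A a: +{b,c,d}
  FIRST(S)={b,c,d}  FIRST(A)={b,c,d}
[2] (stable)
  FIRST(S)={b,c,d}  FIRST(A)={b,c,d}

FIRST(S) = ["b", "c", "d"]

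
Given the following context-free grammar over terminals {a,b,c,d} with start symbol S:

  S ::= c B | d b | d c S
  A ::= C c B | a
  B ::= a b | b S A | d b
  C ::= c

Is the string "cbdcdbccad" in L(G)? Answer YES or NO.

CNF form of G:
  S -> T0 B | T3 T2 | T3 X6
  A -> C X4 | a
  B -> T1 T2 | T2 X5 | T3 T2
  C -> c
  T0 -> c
  T1 -> a
  T2 -> b
  T3 -> d
  X4 -> T0 B
  X5 -> S A
  X6 -> T0 S

CYK fill:
  [0..0]={C,T0}  "c"  orig:{C}
  [1..1]={T2}  "b"  orig:{}
  [2..2]={T3}  "d"  orig:{}
  [3..3]={C,T0}  "c"  orig:{C}
  [4..4]={T3}  "d"  orig:{}
  [5..5]={T2}  "b"  orig:{}
  [6..6]={C,T0}  "c"  orig:{C}
  [7..7]={C,T0}  "c"  orig:{C}
  [8..8]={A,T1}  "a"  orig:{A}
  [9..9]={T3}  "d"  orig:{}
  [0..1]=∅  "cb"
  [1..2]=∅  "bd"
  [2..3]=∅  "dc"
  [3..4]=∅  "cd"
  [4..5]={B,S}  "db"
  [5..6]=∅  "bc"
  [6..7]=∅  "cc"
  [7..8]=∅  "ca"
  [8..9]=∅  "ad"
  [0..2]=∅  "cbd"
  [1..3]=∅  "bdc"
  [2..4]=∅  "dcd"
  [3..5]={S,X4,X6}  "cdb"  orig:{S}
  [4..6]=∅  "dbc"
  [5..7]=∅  "bcc"
  [6..8]=∅  "cca"
  [7..9]=∅  "cad"
  [0..3]=∅  "cbdc"
  [1..4]=∅  "bdcd"
  [2..5]={S}  "dcdb"
  [3..6]=∅  "cdbc"
  [4..7]=∅  "dbcc"
  [5..8]=∅  "bcca"
  [6..9]=∅  "ccad"
  [0..4]=∅  "cbdcd"
  [1..5]=∅  "bdcdb"
  [2..6]=∅  "dcdbc"
  [3..7]=∅  "cdbcc"
  [4..8]=∅  "dbcca"
  [5..9]=∅  "bccad"
  [0..5]=∅  "cbdcdb"
  [1..6]=∅  "bdcdbc"
  [2..7]=∅  "dcdbcc"
  [3..8]=∅  "cdbcca"
  [4..9]=∅  "dbccad"
  [0..6]=∅  "cbdcdbc"
  [1..7]=∅  "bdcdbcc"
  [2..8]=∅  "dcdbcca"
  [3..9]=∅  "cdbccad"
  [0..7]=∅  "cbdcdbcc"
  [1..8]=∅  "bdcdbcca"
  [2..9]=∅  "dcdbccad"
  [0..8]=∅  "cbdcdbcca"
  [1..9]=∅  "bdcdbccad"
  [0..9]=∅  "cbdcdbccad"

S ∉ T[0,9] ⇒ NO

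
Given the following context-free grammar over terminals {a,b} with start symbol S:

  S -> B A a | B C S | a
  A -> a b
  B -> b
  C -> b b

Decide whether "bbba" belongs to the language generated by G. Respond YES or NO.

CNF form of G:
  S -> B X2 | B X3 | a
  A -> T0 T1
  B -> b
  C -> T1 T1
  T0 -> a
  T1 -> b
  X2 -> A T0
  X3 -> C S

CYK table (by increasing span):
  T[0,0] 'b' = {B,T1}  orig:{B}
  T[1,1] 'b' = {B,T1}  orig:{B}
  T[2,2] 'b' = {B,T1}  orig:{B}
  T[3,3] 'a' = {S,T0}  orig:{S}
  T[0,1] 'bb' = {C}
  T[1,2] 'bb' = {C}
  T[2,3] 'ba' = ∅
  T[0,2] 'bbb' = ∅
  T[1,3] 'bba' = {X3}  orig:{}
  T[0,3] 'bbba' = {S}

S ∈ T[0,3] ⇒ YES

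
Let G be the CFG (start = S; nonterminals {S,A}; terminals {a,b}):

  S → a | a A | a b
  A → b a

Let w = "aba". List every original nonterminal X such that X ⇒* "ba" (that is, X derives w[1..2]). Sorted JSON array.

CNF form of G:
  S -> T1 A | T1 T0 | a
  A -> T0 T1
  T0 -> b
  T1 -> a

Fill CYK table bottom-up (cells [i..j] with 1 ≤ i ≤ j ≤ 2 only):
  T[1,1] 'b' = {T0}  orig:{}
  T[2,2] 'a' = {S,T1}  orig:{S}
  T[1,2] 'ba' = {A}

Original NTs in T[1,2] deriving "ba": ["A"]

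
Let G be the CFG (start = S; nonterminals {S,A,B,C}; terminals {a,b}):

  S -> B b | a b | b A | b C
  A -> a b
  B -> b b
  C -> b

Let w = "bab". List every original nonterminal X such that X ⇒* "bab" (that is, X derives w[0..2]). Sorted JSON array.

Convert to CNF:
  S -> B T1 | T0 T1 | T1 A | T1 C
  A -> T0 T1
  B -> T1 T1
  C -> b
  T0 -> a
  T1 -> b

Fill CYK table bottom-up, restricted to cells inside w[0..2]:
  [0..0]={C,T1}  "b"  orig:{C}
  [1..1]={T0}  "a"  orig:{}
  [2..2]={C,T1}  "b"  orig:{C}
  [0..1]=∅  "ba"
  [1..2]={A,S}  "ab"
  [0..2]={S}  "bab"

Original NTs in T[0,2] deriving "bab": ["S"]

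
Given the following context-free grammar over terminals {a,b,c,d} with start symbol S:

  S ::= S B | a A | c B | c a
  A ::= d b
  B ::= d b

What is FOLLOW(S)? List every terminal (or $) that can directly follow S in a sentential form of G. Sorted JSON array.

FIRST iteration:
iter 1:
  A via A→d b: +{d}
  B via B→d b: +{d}
  S via S→a A: +{a}
  S via S→c B: +{c}
  FIRST[S]={a,c}  FIRST[A]={d}  FIRST[B]={d}
iter 2: (no change)
  FIRST[S]={a,c}  FIRST[A]={d}  FIRST[B]={d}

Compute FOLLOW by fixpoint:
seed FOLLOW(S) with $
pass 1:
  S→S B: FOLLOW(S) ⊇ FIRST(B) = {d}; new: +{d}
  S→S B: FOLLOW(B) ⊇ FOLLOW(S) ⊇ {$,d}; new: +{$,d}
  S→a A: FOLLOW(A) ⊇ FOLLOW(S) ⊇ {$,d}; new: +{$,d}
  S: {$,d}  A: {$,d}  B: {$,d}
pass 2: done
  S: {$,d}  A: {$,d}  B: {$,d}

FOLLOW(S) = ["$", "d"]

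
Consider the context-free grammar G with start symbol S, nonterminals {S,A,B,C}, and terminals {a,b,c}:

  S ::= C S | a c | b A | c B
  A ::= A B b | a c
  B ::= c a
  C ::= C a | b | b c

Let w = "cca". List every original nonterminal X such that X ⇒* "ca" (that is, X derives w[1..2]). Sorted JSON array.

CNF form of G:
  S -> C S | T0 A | T1 T2 | T2 B
  A -> A X3 | T1 T2
  B -> T2 T1
  C -> C T1 | T0 T2 | b
  T0 -> b
  T1 -> a
  T2 -> c
  X3 -> B T0

CYK fill (cells [i..j] with 1 ≤ i ≤ j ≤ 2 only):
  [1..1]={T2}  "c"  orig:{}
  [2..2]={T1}  "a"  orig:{}
  [1..2]={B}  "ca"

Original NTs in T[1,2] deriving "ca": ["B"]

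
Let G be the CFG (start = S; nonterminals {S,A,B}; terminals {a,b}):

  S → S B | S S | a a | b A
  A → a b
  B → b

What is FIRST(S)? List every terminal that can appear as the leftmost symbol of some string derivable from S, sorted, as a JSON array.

Compute FIRST by fixpoint:
round 1:
  A via A→a b: +{a}
  B via B→b: +{b}
  S via S→a a: +{a}
  S via S→b A: +{b}
  FIRST[S]={a,b}  FIRST[A]={a}  FIRST[B]={b}
round 2: — fixpoint
  FIRST[S]={a,b}  FIRST[A]={a}  FIRST[B]={b}

FIRST(S) = ["a", "b"]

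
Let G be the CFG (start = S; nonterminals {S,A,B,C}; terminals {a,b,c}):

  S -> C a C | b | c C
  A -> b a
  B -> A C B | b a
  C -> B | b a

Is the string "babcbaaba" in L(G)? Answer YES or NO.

Convert to CNF:
  S -> C X5 | T2 C | b
  A -> T0 T1
  B -> A X3 | T0 T1
  C -> A X4 | T0 T1
  T0 -> b
  T1 -> a
  T2 -> c
  X3 -> C B
  X4 -> C B
  X5 -> T1 C

CYK table (by increasing span):
  [0..0]={S,T0}  "b"  orig:{S}
  [1..1]={T1}  "a"  orig:{}
  [2..2]={S,T0}  "b"  orig:{S}
  [3..3]={T2}  "c"  orig:{}
  [4..4]={S,T0}  "b"  orig:{S}
  [5..5]={T1}  "a"  orig:{}
  [6..6]={T1}  "a"  orig:{}
  [7..7]={S,T0}  "b"  orig:{S}
  [8..8]={T1}  "a"  orig:{}
  [0..1]={A,B,C}  "ba"
  [1..2]=∅  "ab"
  [2..3]=∅  "bc"
  [3..4]=∅  "cb"
  [4..5]={A,B,C}  "ba"
  [5..6]=∅  "aa"
  [6..7]=∅  "ab"
  [7..8]={A,B,C}  "ba"
  [0..2]=∅  "bab"
  [1..3]=∅  "abc"
  [2..4]=∅  "bcb"
  [3..5]={S}  "cba"
  [4..6]=∅  "baa"
  [5..7]=∅  "aab"
  [6..8]={X5}  "aba"  orig:{}
  [0..3]=∅  "babc"
  [1..4]=∅  "abcb"
  [2..5]=∅  "bcba"
  [3..6]=∅  "cbaa"
  [4..7]=∅  "baab"
  [5..8]=∅  "aaba"
  [0..4]=∅  "babcb"
  [1..5]=∅  "abcba"
  [2..6]=∅  "bcbaa"
  [3..7]=∅  "cbaab"
  [4..8]={S}  "baaba"
  [0..5]=∅  "babcba"
  [1..6]=∅  "abcbaa"
  [2..7]=∅  "bcbaab"
  [3..8]=∅  "cbaaba"
  [0..6]=∅  "babcbaa"
  [1..7]=∅  "abcbaab"
  [2..8]=∅  "bcbaaba"
  [0..7]=∅  "babcbaab"
  [1..8]=∅  "abcbaaba"
  [0..8]=∅  "babcbaaba"

S ∉ T[0,8] ⇒ NO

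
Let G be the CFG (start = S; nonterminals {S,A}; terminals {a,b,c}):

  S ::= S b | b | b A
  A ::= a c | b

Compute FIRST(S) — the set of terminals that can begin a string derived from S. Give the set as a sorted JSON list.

FIRST iteration:
pass 1:
  A via A→a c: +{a}
  A via A→b: +{b}
  S via S→b: +{b}
  S: {b}  A: {a,b}
pass 2: (stable)
  S: {b}  A: {a,b}

FIRST(S) = ["b"]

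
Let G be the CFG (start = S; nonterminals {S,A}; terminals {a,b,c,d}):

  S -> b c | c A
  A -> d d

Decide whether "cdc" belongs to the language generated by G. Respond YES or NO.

CNF form of G:
  S -> T1 T2 | T2 A
  A -> T0 T0
  T0 -> d
  T1 -> b
  T2 -> c

CYK table (by increasing span):
  cell(0,0) c: {T2}  orig:{}
  cell(1,1) d: {T0}  orig:{}
  cell(2,2) c: {T2}  orig:{}
  cell(0,1) cd: ∅
  cell(1,2) dc: ∅
  cell(0,2) cdc: ∅

S ∉ T[0,2] ⇒ NO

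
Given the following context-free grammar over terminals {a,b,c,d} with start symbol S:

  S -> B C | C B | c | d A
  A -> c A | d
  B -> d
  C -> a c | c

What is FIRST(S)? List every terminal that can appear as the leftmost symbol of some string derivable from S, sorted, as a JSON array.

Compute FIRST by fixpoint:
round 1:
  A via A→c A: +{c}
  A via A→d: +{d}
  B via B→d: +{d}
  C via C→a c: +{a}
  C via C→c: +{c}
  S via S→B C: +{d}
  S via S→C B: +{a,c}
  FIRST(S)={a,c,d}  FIRST(A)={c,d}  FIRST(B)={d}  FIRST(C)={a,c}
round 2: done
  FIRST(S)={a,c,d}  FIRST(A)={c,d}  FIRST(B)={d}  FIRST(C)={a,c}

FIRST(S) = ["a", "c", "d"]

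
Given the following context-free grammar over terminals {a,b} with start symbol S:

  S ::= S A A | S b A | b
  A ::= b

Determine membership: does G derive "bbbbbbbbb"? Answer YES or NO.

CNF form of G:
  S -> S X1 | S X2 | b
  A -> b
  T0 -> b
  X1 -> A A
  X2 -> T0 A

Fill CYK table bottom-up:
  [0..0]={A,S,T0}  "b"  orig:{A,S}
  [1..1]={A,S,T0}  "b"  orig:{A,S}
  [2..2]={A,S,T0}  "b"  orig:{A,S}
  [3..3]={A,S,T0}  "b"  orig:{A,S}
  [4..4]={A,S,T0}  "b"  orig:{A,S}
  [5..5]={A,S,T0}  "b"  orig:{A,S}
  [6..6]={A,S,T0}  "b"  orig:{A,S}
  [7..7]={A,S,T0}  "b"  orig:{A,S}
  [8..8]={A,S,T0}  "b"  orig:{A,S}
  [0..1]={X1,X2}  "bb"  orig:{}
  [1..2]={X1,X2}  "bb"  orig:{}
  [2..3]={X1,X2}  "bb"  orig:{}
  [3..4]={X1,X2}  "bb"  orig:{}
  [4..5]={X1,X2}  "bb"  orig:{}
  [5..6]={X1,X2}  "bb"  orig:{}
  [6..7]={X1,X2}  "bb"  orig:{}
  [7..8]={X1,X2}  "bb"  orig:{}
  [0..2]={S}  "bbb"
  [1..3]={S}  "bbb"
  [2..4]={S}  "bbb"
  [3..5]={S}  "bbb"
  [4..6]={S}  "bbb"
  [5..7]={S}  "bbb"
  [6..8]={S}  "bbb"
  [0..3]=∅  "bbbb"
  [1..4]=∅  "bbbb"
  [2..5]=∅  "bbbb"
  [3..6]=∅  "bbbb"
  [4..7]=∅  "bbbb"
  [5..8]=∅  "bbbb"
  [0..4]={S}  "bbbbb"
  [1..5]={S}  "bbbbb"
  [2..6]={S}  "bbbbb"
  [3..7]={S}  "bbbbb"
  [4..8]={S}  "bbbbb"
  [0..5]=∅  "bbbbbb"
  [1..6]=∅  "bbbbbb"
  [2..7]=∅  "bbbbbb"
  [3..8]=∅  "bbbbbb"
  [0..6]={S}  "bbbbbbb"
  [1..7]={S}  "bbbbbbb"
  [2..8]={S}  "bbbbbbb"
  [0..7]=∅  "bbbbbbbb"
  [1..8]=∅  "bbbbbbbb"
  [0..8]={S}  "bbbbbbbbb"

S ∈ T[0,8] ⇒ YES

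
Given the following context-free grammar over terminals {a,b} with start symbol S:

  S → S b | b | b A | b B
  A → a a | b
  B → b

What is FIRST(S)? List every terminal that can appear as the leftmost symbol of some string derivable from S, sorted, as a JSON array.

Compute FIRST by fixpoint:
[1]
  A via A→a a: +{a}
  A via A→b: +{b}
  B via B→b: +{b}
  S via S→b: +{b}
  S: {b}  A: {a,b}  B: {b}
[2] (stable)
  S: {b}  A: {a,b}  B: {b}

FIRST(S) = ["b"]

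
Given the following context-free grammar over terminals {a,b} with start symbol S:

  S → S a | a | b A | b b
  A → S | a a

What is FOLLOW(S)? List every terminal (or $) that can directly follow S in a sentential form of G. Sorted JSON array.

FIRST iteration:
round 1:
  A via A→a a: +{a}
  S via S→a: +{a}
  S via S→b A: +{b}
  FIRST[S]={a,b}  FIRST[A]={a}
round 2:
  A via A→S: +{b}
  FIRST[S]={a,b}  FIRST[A]={a,b}
round 3: (no change)
  FIRST[S]={a,b}  FIRST[A]={a,b}

FOLLOW iteration:
FOLLOW(S) := {$}
[1]
  S→S a: FOLLOW(S) ⊇ FIRST(a) = {a}; new: +{a}
  S→b A: FOLLOW(A) ⊇ FOLLOW(S) ⊇ {$,a}; new: +{$,a}
  FOLLOW(S)={$,a}  FOLLOW(A)={$,a}
[2] done
  FOLLOW(S)={$,a}  FOLLOW(A)={$,a}

FOLLOW(S) = ["$", "a"]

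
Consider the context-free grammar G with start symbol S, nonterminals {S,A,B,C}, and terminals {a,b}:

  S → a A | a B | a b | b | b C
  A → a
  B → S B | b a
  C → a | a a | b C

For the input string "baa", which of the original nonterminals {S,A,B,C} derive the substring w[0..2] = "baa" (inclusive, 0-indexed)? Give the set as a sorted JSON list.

Convert to CNF:
  S -> T0 C | T1 A | T1 B | T1 T0 | b
  A -> a
  B -> S B | T0 T1
  C -> T0 C | T1 T1 | a
  T0 -> b
  T1 -> a

Fill CYK table bottom-up — only the sub-triangle for w[0..2]:
  T[0,0] 'b' = {S,T0}  orig:{S}
  T[1,1] 'a' = {A,C,T1}  orig:{A,C}
  T[2,2] 'a' = {A,C,T1}  orig:{A,C}
  T[0,1] 'ba' = {B,C,S}
  T[1,2] 'aa' = {C,S}
  T[0,2] 'baa' = {C,S}

Original NTs in T[0,2] deriving "baa": ["C", "S"]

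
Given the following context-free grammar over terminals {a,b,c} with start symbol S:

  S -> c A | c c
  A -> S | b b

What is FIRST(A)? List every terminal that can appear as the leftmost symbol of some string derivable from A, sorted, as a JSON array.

Compute FIRST by fixpoint:
round 1:
  A via A→b b: +{b}
  S via S→c A: +{c}
  FIRST[S]={c}  FIRST[A]={b}
round 2:
  A via A→S: +{c}
  FIRST[S]={c}  FIRST[A]={b,c}
round 3: done
  FIRST[S]={c}  FIRST[A]={b,c}

FIRST(A) = ["b", "c"]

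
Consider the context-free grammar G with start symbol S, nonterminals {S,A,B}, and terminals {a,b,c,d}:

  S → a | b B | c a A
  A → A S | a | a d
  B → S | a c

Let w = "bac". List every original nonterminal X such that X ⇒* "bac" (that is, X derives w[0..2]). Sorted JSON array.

Convert to CNF:
  S -> T2 X5 | T3 B | a
  A -> A S | T0 T1 | a
  B -> T0 T2 | T2 X4 | T3 B | a
  T0 -> a
  T1 -> d
  T2 -> c
  T3 -> b
  X4 -> T0 A
  X5 -> T0 A

CYK table (by increasing span) — only the sub-triangle for w[0..2]:
  T[0,0] 'b' = {T3}  orig:{}
  T[1,1] 'a' = {A,B,S,T0}  orig:{A,B,S}
  T[2,2] 'c' = {T2}  orig:{}
  T[0,1] 'ba' = {B,S}
  T[1,2] 'ac' = {B}
  T[0,2] 'bac' = {B,S}

Original NTs in T[0,2] deriving "bac": ["B", "S"]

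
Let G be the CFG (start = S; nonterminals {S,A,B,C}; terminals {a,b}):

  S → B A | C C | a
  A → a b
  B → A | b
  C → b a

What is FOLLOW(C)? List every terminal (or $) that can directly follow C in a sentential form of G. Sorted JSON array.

Compute FIRST by fixpoint:
iter 1:
  A via A→a b: +{a}
  B via B→A: +{a}
  B via B→b: +{b}
  C via C→b a: +{b}
  S via S→B A: +{a,b}
  FIRST[S]={a,b}  FIRST[A]={a}  FIRST[B]={a,b}  FIRST[C]={b}
iter 2: done
  FIRST[S]={a,b}  FIRST[A]={a}  FIRST[B]={a,b}  FIRST[C]={b}

FOLLOW sets:
FOLLOW(S) := {$}
[1]
  S→B A: FOLLOW(B) ⊇ FIRST(A) = {a}; new: +{a}
  S→B A: FOLLOW(A) ⊇ FOLLOW(S) ⊇ {$}; new: +{$}
  S→C C: FOLLOW(C) ⊇ FIRST(C) = {b}; new: +{b}
  S→C C: FOLLOW(C) ⊇ FOLLOW(S) ⊇ {$}; new: +{$}
  S: {$}  A: {$}  B: {a}  C: {$,b}
[2]
  B→A: FOLLOW(A) ⊇ FOLLOW(B) ⊇ {a}; new: +{a}
  S: {$}  A: {$,a}  B: {a}  C: {$,b}
[3] done
  S: {$}  A: {$,a}  B: {a}  C: {$,b}

FOLLOW(C) = ["$", "b"]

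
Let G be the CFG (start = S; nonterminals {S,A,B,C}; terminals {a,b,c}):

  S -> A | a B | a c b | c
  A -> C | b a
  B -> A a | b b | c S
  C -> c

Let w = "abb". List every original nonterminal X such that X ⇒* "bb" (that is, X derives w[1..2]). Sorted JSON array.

Convert to CNF:
  S -> T0 T1 | T1 B | T1 X3 | c
  A -> T0 T1 | c
  B -> A T1 | T0 T0 | T2 S
  C -> c
  T0 -> b
  T1 -> a
  T2 -> c
  X3 -> T2 T0

CYK fill (cells [i..j] with 1 ≤ i ≤ j ≤ 2 only):
  [1..1]={T0}  "b"  orig:{}
  [2..2]={T0}  "b"  orig:{}
  [1..2]={B}  "bb"

Original NTs in T[1,2] deriving "bb": ["B"]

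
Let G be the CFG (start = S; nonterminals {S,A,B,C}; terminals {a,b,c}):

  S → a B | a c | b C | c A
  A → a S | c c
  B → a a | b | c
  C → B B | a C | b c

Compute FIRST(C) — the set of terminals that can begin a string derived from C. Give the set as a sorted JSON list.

FIRST iteration:
round 1:
  A via A→a S: +{a}
  A via A→c c: +{c}
  B via B→a a: +{a}
  B via B→b: +{b}
  B via B→c: +{c}
  C via C→B B: +{a,b,c}
  S via S→a B: +{a}
  S via S→b C: +{b}
  S via S→c A: +{c}
  FIRST(S)={a,b,c}  FIRST(A)={a,c}  FIRST(B)={a,b,c}  FIRST(C)={a,b,c}
round 2: — fixpoint
  FIRST(S)={a,b,c}  FIRST(A)={a,c}  FIRST(B)={a,b,c}  FIRST(C)={a,b,c}

FIRST(C) = ["a", "b", "c"]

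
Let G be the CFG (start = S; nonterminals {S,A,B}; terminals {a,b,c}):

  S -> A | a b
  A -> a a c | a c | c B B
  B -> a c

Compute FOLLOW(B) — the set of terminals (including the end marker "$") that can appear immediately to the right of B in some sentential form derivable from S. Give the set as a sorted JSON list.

Compute FIRST by fixpoint:
[1]
  A via A→a a c: +{a}
  A via A→c B B: +{c}
  B via B→a c: +{a}
  S via S→A: +{a,c}
  FIRST(S)={a,c}  FIRST(A)={a,c}  FIRST(B)={a}
[2] done
  FIRST(S)={a,c}  FIRST(A)={a,c}  FIRST(B)={a}

FOLLOW iteration:
FOLLOW(S) := {$}
pass 1:
  A→c B B: FOLLOW(B) ⊇ FIRST(B) = {a}; new: +{a}
  S→A: FOLLOW(A) ⊇ FOLLOW(S) ⊇ {$}; new: +{$}
  FOLLOW(S)={$}  FOLLOW(A)={$}  FOLLOW(B)={a}
pass 2:
  A→c B B: FOLLOW(B) ⊇ FOLLOW(A) ⊇ {$}; new: +{$}
  FOLLOW(S)={$}  FOLLOW(A)={$}  FOLLOW(B)={$,a}
pass 3: (stable)
  FOLLOW(S)={$}  FOLLOW(A)={$}  FOLLOW(B)={$,a}

FOLLOW(B) = ["$", "a"]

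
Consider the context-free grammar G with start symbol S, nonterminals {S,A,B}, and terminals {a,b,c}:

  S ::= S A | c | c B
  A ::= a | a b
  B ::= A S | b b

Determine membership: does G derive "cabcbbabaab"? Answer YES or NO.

Convert to CNF:
  S -> S A | T2 B | c
  A -> T0 T1 | a
  B -> A S | T1 T1
  T0 -> a
  T1 -> b
  T2 -> c

CYK fill:
  T[0,0] 'c' = {S,T2}  orig:{S}
  T[1,1] 'a' = {A,T0}  orig:{A}
  T[2,2] 'b' = {T1}  orig:{}
  T[3,3] 'c' = {S,T2}  orig:{S}
  T[4,4] 'b' = {T1}  orig:{}
  T[5,5] 'b' = {T1}  orig:{}
  T[6,6] 'a' = {A,T0}  orig:{A}
  T[7,7] 'b' = {T1}  orig:{}
  T[8,8] 'a' = {A,T0}  orig:{A}
  T[9,9] 'a' = {A,T0}  orig:{A}
  T[10,10] 'b' = {T1}  orig:{}
  T[0,1] 'ca' = {S}
  T[1,2] 'ab' = {A}
  T[2,3] 'bc' = ∅
  T[3,4] 'cb' = ∅
  T[4,5] 'bb' = {B}
  T[5,6] 'ba' = ∅
  T[6,7] 'ab' = {A}
  T[7,8] 'ba' = ∅
  T[8,9] 'aa' = ∅
  T[9,10] 'ab' = {A}
  T[0,2] 'cab' = {S}
  T[1,3] 'abc' = {B}
  T[2,4] 'bcb' = ∅
  T[3,5] 'cbb' = {S}
  T[4,6] 'bba' = ∅
  T[5,7] 'bab' = ∅
  T[6,8] 'aba' = ∅
  T[7,9] 'baa' = ∅
  T[8,10] 'aab' = ∅
  T[0,3] 'cabc' = {S}
  T[1,4] 'abcb' = ∅
  T[2,5] 'bcbb' = ∅
  T[3,6] 'cbba' = {S}
  T[4,7] 'bbab' = ∅
  T[5,8] 'baba' = ∅
  T[6,9] 'abaa' = ∅
  T[7,10] 'baab' = ∅
  T[0,4] 'cabcb' = ∅
  T[1,5] 'abcbb' = {B}
  T[2,6] 'bcbba' = ∅
  T[3,7] 'cbbab' = {S}
  T[4,8] 'bbaba' = ∅
  T[5,9] 'babaa' = ∅
  T[6,10] 'abaab' = ∅
  T[0,5] 'cabcbb' = {S}
  T[1,6] 'abcbba' = {B}
  T[2,7] 'bcbbab' = ∅
  T[3,8] 'cbbaba' = {S}
  T[4,9] 'bbabaa' = ∅
  T[5,10] 'babaab' = ∅
  T[0,6] 'cabcbba' = {S}
  T[1,7] 'abcbbab' = {B}
  T[2,8] 'bcbbaba' = ∅
  T[3,9] 'cbbabaa' = {S}
  T[4,10] 'bbabaab' = ∅
  T[0,7] 'cabcbbab' = {S}
  T[1,8] 'abcbbaba' = {B}
  T[2,9] 'bcbbabaa' = ∅
  T[3,10] 'cbbabaab' = {S}
  T[0,8] 'cabcbbaba' = {S}
  T[1,9] 'abcbbabaa' = {B}
  T[2,10] 'bcbbabaab' = ∅
  T[0,9] 'cabcbbabaa' = {S}
  T[1,10] 'abcbbabaab' = {B}
  T[0,10] 'cabcbbabaab' = {S}

S ∈ T[0,10] ⇒ YES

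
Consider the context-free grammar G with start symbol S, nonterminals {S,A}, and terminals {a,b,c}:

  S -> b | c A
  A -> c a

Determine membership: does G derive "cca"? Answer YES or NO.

CNF form of G:
  S -> T0 A | b
  A -> T0 T1
  T0 -> c
  T1 -> a

CYK fill:
  T[0,0] 'c' = {T0}  orig:{}
  T[1,1] 'c' = {T0}  orig:{}
  T[2,2] 'a' = {T1}  orig:{}
  T[0,1] 'cc' = ∅
  T[1,2] 'ca' = {A}
  T[0,2] 'cca' = {S}

S ∈ T[0,2] ⇒ YES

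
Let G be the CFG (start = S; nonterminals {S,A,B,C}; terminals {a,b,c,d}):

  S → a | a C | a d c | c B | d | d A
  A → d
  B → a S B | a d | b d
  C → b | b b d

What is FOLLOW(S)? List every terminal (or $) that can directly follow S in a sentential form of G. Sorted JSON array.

FIRST iteration:
round 1:
  A via A→d: +{d}
  B via B→a S B: +{a}
  B via B→b d: +{b}
  C via C→b: +{b}
  S via S→a: +{a}
  S via S→c B: +{c}
  S via S→d: +{d}
  S: {a,c,d}  A: {d}  B: {a,b}  C: {b}
round 2: done
  S: {a,c,d}  A: {d}  B: {a,b}  C: {b}

Compute FOLLOW by fixpoint:
FOLLOW(S) := {$}
[1]
  B→a S B: FOLLOW(S) ⊇ FIRST(B) = {a,b}; new: +{a,b}
  S→a C: FOLLOW(C) ⊇ FOLLOW(S) ⊇ {$,a,b}; new: +{$,a,b}
  S→c B: FOLLOW(B) ⊇ FOLLOW(S) ⊇ {$,a,b}; new: +{$,a,b}
  S→d A: FOLLOW(A) ⊇ FOLLOW(S) ⊇ {$,a,b}; new: +{$,a,b}
  FOLLOW[S]={$,a,b}  FOLLOW[A]={$,a,b}  FOLLOW[B]={$,a,b}  FOLLOW[C]={$,a,b}
[2] done
  FOLLOW[S]={$,a,b}  FOLLOW[A]={$,a,b}  FOLLOW[B]={$,a,b}  FOLLOW[C]={$,a,b}

FOLLOW(S) = ["$", "a", "b"]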